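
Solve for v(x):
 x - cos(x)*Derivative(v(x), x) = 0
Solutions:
 v(x) = C1 + Integral(x/cos(x), x)


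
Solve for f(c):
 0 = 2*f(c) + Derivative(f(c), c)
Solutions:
 f(c) = C1*exp(-2*c)


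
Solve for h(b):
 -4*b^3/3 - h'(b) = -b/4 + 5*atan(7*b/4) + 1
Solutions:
 h(b) = C1 - b^4/3 + b^2/8 - 5*b*atan(7*b/4) - b + 10*log(49*b^2 + 16)/7


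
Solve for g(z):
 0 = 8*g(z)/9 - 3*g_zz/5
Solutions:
 g(z) = C1*exp(-2*sqrt(30)*z/9) + C2*exp(2*sqrt(30)*z/9)


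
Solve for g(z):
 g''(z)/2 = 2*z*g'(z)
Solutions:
 g(z) = C1 + C2*erfi(sqrt(2)*z)


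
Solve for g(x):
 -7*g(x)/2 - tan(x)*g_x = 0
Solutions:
 g(x) = C1/sin(x)^(7/2)


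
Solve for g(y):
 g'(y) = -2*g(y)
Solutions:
 g(y) = C1*exp(-2*y)


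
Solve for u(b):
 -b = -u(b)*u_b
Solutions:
 u(b) = -sqrt(C1 + b^2)
 u(b) = sqrt(C1 + b^2)


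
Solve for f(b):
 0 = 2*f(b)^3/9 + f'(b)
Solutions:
 f(b) = -3*sqrt(2)*sqrt(-1/(C1 - 2*b))/2
 f(b) = 3*sqrt(2)*sqrt(-1/(C1 - 2*b))/2


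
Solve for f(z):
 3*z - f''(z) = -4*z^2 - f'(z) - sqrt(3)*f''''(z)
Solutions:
 f(z) = C1 + C2*exp(z*(2*6^(1/3)/(sqrt(81 - 4*sqrt(3)) + 9)^(1/3) + 2^(2/3)*3^(1/6)*(sqrt(81 - 4*sqrt(3)) + 9)^(1/3))/12)*sin(z*(-6^(2/3)*(sqrt(81 - 4*sqrt(3)) + 9)^(1/3) + 2*2^(1/3)*3^(5/6)/(sqrt(81 - 4*sqrt(3)) + 9)^(1/3))/12) + C3*exp(z*(2*6^(1/3)/(sqrt(81 - 4*sqrt(3)) + 9)^(1/3) + 2^(2/3)*3^(1/6)*(sqrt(81 - 4*sqrt(3)) + 9)^(1/3))/12)*cos(z*(-6^(2/3)*(sqrt(81 - 4*sqrt(3)) + 9)^(1/3) + 2*2^(1/3)*3^(5/6)/(sqrt(81 - 4*sqrt(3)) + 9)^(1/3))/12) + C4*exp(-z*(2*6^(1/3)/(sqrt(81 - 4*sqrt(3)) + 9)^(1/3) + 2^(2/3)*3^(1/6)*(sqrt(81 - 4*sqrt(3)) + 9)^(1/3))/6) - 4*z^3/3 - 11*z^2/2 - 11*z


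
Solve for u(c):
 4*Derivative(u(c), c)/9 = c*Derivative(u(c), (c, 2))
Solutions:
 u(c) = C1 + C2*c^(13/9)


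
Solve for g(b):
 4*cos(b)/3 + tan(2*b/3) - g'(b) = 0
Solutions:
 g(b) = C1 - 3*log(cos(2*b/3))/2 + 4*sin(b)/3


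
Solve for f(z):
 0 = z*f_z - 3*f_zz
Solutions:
 f(z) = C1 + C2*erfi(sqrt(6)*z/6)


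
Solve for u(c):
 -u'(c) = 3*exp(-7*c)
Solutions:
 u(c) = C1 + 3*exp(-7*c)/7


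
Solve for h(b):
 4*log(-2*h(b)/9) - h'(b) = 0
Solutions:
 -Integral(1/(log(-_y) - 2*log(3) + log(2)), (_y, h(b)))/4 = C1 - b


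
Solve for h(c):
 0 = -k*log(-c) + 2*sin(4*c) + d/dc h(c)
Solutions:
 h(c) = C1 + c*k*(log(-c) - 1) + cos(4*c)/2


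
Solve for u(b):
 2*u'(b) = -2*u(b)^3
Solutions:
 u(b) = -sqrt(2)*sqrt(-1/(C1 - b))/2
 u(b) = sqrt(2)*sqrt(-1/(C1 - b))/2


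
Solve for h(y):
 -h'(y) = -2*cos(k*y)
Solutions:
 h(y) = C1 + 2*sin(k*y)/k


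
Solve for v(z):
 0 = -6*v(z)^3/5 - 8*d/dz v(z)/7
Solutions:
 v(z) = -sqrt(10)*sqrt(-1/(C1 - 21*z))
 v(z) = sqrt(10)*sqrt(-1/(C1 - 21*z))


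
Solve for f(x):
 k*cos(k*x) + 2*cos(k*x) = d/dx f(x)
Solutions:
 f(x) = C1 + sin(k*x) + 2*sin(k*x)/k


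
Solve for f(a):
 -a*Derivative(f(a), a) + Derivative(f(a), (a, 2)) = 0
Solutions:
 f(a) = C1 + C2*erfi(sqrt(2)*a/2)


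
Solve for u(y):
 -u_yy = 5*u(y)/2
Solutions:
 u(y) = C1*sin(sqrt(10)*y/2) + C2*cos(sqrt(10)*y/2)


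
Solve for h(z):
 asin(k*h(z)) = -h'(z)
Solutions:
 Integral(1/asin(_y*k), (_y, h(z))) = C1 - z


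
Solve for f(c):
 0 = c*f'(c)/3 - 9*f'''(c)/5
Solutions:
 f(c) = C1 + Integral(C2*airyai(5^(1/3)*c/3) + C3*airybi(5^(1/3)*c/3), c)


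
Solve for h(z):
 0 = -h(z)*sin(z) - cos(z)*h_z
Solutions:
 h(z) = C1*cos(z)


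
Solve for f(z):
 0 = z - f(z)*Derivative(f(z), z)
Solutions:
 f(z) = -sqrt(C1 + z^2)
 f(z) = sqrt(C1 + z^2)


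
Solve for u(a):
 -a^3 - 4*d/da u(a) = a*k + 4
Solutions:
 u(a) = C1 - a^4/16 - a^2*k/8 - a


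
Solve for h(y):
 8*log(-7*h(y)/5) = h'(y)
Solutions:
 -Integral(1/(log(-_y) - log(5) + log(7)), (_y, h(y)))/8 = C1 - y


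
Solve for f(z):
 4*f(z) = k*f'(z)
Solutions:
 f(z) = C1*exp(4*z/k)


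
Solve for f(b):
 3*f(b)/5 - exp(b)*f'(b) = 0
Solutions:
 f(b) = C1*exp(-3*exp(-b)/5)


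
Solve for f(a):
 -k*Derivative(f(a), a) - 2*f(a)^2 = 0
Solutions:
 f(a) = k/(C1*k + 2*a)


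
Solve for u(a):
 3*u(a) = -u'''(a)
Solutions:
 u(a) = C3*exp(-3^(1/3)*a) + (C1*sin(3^(5/6)*a/2) + C2*cos(3^(5/6)*a/2))*exp(3^(1/3)*a/2)


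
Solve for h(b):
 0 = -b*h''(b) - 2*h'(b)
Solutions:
 h(b) = C1 + C2/b


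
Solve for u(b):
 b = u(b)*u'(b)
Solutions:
 u(b) = -sqrt(C1 + b^2)
 u(b) = sqrt(C1 + b^2)


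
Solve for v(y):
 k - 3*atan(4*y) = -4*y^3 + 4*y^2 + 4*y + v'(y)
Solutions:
 v(y) = C1 + k*y + y^4 - 4*y^3/3 - 2*y^2 - 3*y*atan(4*y) + 3*log(16*y^2 + 1)/8


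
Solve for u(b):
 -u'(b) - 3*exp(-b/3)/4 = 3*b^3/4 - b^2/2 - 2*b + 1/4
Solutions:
 u(b) = C1 - 3*b^4/16 + b^3/6 + b^2 - b/4 + 9*exp(-b/3)/4


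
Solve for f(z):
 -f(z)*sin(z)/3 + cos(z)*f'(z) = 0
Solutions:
 f(z) = C1/cos(z)^(1/3)


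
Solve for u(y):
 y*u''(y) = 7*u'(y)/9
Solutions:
 u(y) = C1 + C2*y^(16/9)


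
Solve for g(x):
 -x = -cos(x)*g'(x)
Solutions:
 g(x) = C1 + Integral(x/cos(x), x)


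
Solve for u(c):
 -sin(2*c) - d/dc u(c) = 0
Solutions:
 u(c) = C1 + cos(2*c)/2


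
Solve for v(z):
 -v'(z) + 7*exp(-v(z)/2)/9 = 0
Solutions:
 v(z) = 2*log(C1 + 7*z/18)


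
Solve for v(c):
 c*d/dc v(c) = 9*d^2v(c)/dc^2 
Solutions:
 v(c) = C1 + C2*erfi(sqrt(2)*c/6)


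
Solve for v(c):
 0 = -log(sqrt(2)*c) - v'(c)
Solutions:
 v(c) = C1 - c*log(c) - c*log(2)/2 + c


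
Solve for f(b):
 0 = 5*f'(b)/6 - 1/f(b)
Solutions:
 f(b) = -sqrt(C1 + 60*b)/5
 f(b) = sqrt(C1 + 60*b)/5


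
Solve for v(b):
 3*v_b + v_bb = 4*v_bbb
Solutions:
 v(b) = C1 + C2*exp(-3*b/4) + C3*exp(b)


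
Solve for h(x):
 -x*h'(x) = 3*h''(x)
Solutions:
 h(x) = C1 + C2*erf(sqrt(6)*x/6)


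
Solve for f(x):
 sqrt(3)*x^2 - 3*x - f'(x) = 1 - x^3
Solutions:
 f(x) = C1 + x^4/4 + sqrt(3)*x^3/3 - 3*x^2/2 - x


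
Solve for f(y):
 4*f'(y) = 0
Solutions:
 f(y) = C1


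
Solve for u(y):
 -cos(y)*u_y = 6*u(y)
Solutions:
 u(y) = C1*(sin(y)^3 - 3*sin(y)^2 + 3*sin(y) - 1)/(sin(y)^3 + 3*sin(y)^2 + 3*sin(y) + 1)


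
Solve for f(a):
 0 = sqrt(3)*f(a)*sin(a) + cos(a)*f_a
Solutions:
 f(a) = C1*cos(a)^(sqrt(3))


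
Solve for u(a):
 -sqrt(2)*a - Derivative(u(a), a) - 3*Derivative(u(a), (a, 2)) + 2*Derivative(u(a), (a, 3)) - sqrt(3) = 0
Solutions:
 u(a) = C1 + C2*exp(a*(3 - sqrt(17))/4) + C3*exp(a*(3 + sqrt(17))/4) - sqrt(2)*a^2/2 - sqrt(3)*a + 3*sqrt(2)*a


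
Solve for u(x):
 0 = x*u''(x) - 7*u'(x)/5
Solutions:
 u(x) = C1 + C2*x^(12/5)


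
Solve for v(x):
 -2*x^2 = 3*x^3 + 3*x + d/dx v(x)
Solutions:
 v(x) = C1 - 3*x^4/4 - 2*x^3/3 - 3*x^2/2


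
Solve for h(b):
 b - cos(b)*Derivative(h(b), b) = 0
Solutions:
 h(b) = C1 + Integral(b/cos(b), b)


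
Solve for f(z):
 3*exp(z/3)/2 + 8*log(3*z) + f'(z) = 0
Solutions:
 f(z) = C1 - 8*z*log(z) + 8*z*(1 - log(3)) - 9*exp(z/3)/2


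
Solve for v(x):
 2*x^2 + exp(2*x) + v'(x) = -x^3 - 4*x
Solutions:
 v(x) = C1 - x^4/4 - 2*x^3/3 - 2*x^2 - exp(2*x)/2


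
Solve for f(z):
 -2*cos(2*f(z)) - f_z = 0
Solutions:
 f(z) = -asin((C1 + exp(8*z))/(C1 - exp(8*z)))/2 + pi/2
 f(z) = asin((C1 + exp(8*z))/(C1 - exp(8*z)))/2


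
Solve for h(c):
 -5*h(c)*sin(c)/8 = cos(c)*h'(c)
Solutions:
 h(c) = C1*cos(c)^(5/8)


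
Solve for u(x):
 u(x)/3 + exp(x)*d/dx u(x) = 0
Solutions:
 u(x) = C1*exp(exp(-x)/3)


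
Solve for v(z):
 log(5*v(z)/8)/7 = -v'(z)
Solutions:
 -7*Integral(1/(-log(_y) - log(5) + 3*log(2)), (_y, v(z))) = C1 - z


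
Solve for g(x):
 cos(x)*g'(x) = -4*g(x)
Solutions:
 g(x) = C1*(sin(x)^2 - 2*sin(x) + 1)/(sin(x)^2 + 2*sin(x) + 1)


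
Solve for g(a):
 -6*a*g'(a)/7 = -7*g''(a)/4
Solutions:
 g(a) = C1 + C2*erfi(2*sqrt(3)*a/7)


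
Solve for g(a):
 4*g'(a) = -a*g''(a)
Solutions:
 g(a) = C1 + C2/a^3


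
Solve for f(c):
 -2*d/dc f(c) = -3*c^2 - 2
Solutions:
 f(c) = C1 + c^3/2 + c


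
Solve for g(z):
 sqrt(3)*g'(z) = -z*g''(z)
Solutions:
 g(z) = C1 + C2*z^(1 - sqrt(3))


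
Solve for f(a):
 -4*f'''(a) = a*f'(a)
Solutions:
 f(a) = C1 + Integral(C2*airyai(-2^(1/3)*a/2) + C3*airybi(-2^(1/3)*a/2), a)


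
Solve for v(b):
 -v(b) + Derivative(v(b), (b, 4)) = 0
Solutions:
 v(b) = C1*exp(-b) + C2*exp(b) + C3*sin(b) + C4*cos(b)


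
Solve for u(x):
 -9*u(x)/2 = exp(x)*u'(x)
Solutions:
 u(x) = C1*exp(9*exp(-x)/2)


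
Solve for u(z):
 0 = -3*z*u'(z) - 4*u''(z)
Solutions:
 u(z) = C1 + C2*erf(sqrt(6)*z/4)


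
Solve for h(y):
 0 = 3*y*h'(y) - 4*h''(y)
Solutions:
 h(y) = C1 + C2*erfi(sqrt(6)*y/4)


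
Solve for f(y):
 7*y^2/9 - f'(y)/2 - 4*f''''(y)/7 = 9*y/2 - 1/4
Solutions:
 f(y) = C1 + C4*exp(-7^(1/3)*y/2) + 14*y^3/27 - 9*y^2/2 + y/2 + (C2*sin(sqrt(3)*7^(1/3)*y/4) + C3*cos(sqrt(3)*7^(1/3)*y/4))*exp(7^(1/3)*y/4)


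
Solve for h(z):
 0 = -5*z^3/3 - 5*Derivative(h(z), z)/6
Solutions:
 h(z) = C1 - z^4/2


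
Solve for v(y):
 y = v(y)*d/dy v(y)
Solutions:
 v(y) = -sqrt(C1 + y^2)
 v(y) = sqrt(C1 + y^2)


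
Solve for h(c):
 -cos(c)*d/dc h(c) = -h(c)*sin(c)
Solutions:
 h(c) = C1/cos(c)


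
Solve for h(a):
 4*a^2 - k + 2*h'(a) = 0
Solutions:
 h(a) = C1 - 2*a^3/3 + a*k/2


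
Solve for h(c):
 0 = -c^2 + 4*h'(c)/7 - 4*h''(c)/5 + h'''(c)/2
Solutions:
 h(c) = C1 + 7*c^3/12 + 49*c^2/20 + 1519*c/400 + (C2*sin(2*sqrt(154)*c/35) + C3*cos(2*sqrt(154)*c/35))*exp(4*c/5)


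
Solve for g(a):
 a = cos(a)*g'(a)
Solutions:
 g(a) = C1 + Integral(a/cos(a), a)


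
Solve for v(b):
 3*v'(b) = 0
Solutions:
 v(b) = C1


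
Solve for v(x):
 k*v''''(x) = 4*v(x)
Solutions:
 v(x) = C1*exp(-sqrt(2)*x*(1/k)^(1/4)) + C2*exp(sqrt(2)*x*(1/k)^(1/4)) + C3*exp(-sqrt(2)*I*x*(1/k)^(1/4)) + C4*exp(sqrt(2)*I*x*(1/k)^(1/4))


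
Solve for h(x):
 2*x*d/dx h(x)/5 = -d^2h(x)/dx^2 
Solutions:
 h(x) = C1 + C2*erf(sqrt(5)*x/5)


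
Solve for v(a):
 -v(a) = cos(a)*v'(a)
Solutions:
 v(a) = C1*sqrt(sin(a) - 1)/sqrt(sin(a) + 1)


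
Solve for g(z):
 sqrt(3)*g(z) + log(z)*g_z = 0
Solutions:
 g(z) = C1*exp(-sqrt(3)*li(z))


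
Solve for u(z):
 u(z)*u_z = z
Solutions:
 u(z) = -sqrt(C1 + z^2)
 u(z) = sqrt(C1 + z^2)


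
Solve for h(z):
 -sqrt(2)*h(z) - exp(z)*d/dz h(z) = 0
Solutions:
 h(z) = C1*exp(sqrt(2)*exp(-z))


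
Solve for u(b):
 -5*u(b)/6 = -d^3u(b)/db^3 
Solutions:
 u(b) = C3*exp(5^(1/3)*6^(2/3)*b/6) + (C1*sin(2^(2/3)*3^(1/6)*5^(1/3)*b/4) + C2*cos(2^(2/3)*3^(1/6)*5^(1/3)*b/4))*exp(-5^(1/3)*6^(2/3)*b/12)


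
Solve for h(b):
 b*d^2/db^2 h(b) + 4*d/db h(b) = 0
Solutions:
 h(b) = C1 + C2/b^3


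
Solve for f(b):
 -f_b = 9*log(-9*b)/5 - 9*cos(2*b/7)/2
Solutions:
 f(b) = C1 - 9*b*log(-b)/5 - 18*b*log(3)/5 + 9*b/5 + 63*sin(2*b/7)/4


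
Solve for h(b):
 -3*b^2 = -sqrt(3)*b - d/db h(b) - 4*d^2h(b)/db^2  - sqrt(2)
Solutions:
 h(b) = C1 + C2*exp(-b/4) + b^3 - 12*b^2 - sqrt(3)*b^2/2 - sqrt(2)*b + 4*sqrt(3)*b + 96*b


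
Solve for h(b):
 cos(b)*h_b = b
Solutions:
 h(b) = C1 + Integral(b/cos(b), b)


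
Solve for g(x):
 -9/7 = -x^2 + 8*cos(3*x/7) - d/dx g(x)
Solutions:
 g(x) = C1 - x^3/3 + 9*x/7 + 56*sin(3*x/7)/3


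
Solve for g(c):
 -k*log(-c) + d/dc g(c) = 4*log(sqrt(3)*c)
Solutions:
 g(c) = C1 + c*(k + 4)*log(c) + c*(-k + I*pi*k - 4 + 2*log(3))


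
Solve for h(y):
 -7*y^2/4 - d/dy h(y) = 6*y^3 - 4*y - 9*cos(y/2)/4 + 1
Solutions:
 h(y) = C1 - 3*y^4/2 - 7*y^3/12 + 2*y^2 - y + 9*sin(y/2)/2


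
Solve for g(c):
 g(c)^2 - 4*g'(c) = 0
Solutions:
 g(c) = -4/(C1 + c)


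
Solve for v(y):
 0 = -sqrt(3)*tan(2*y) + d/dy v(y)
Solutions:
 v(y) = C1 - sqrt(3)*log(cos(2*y))/2


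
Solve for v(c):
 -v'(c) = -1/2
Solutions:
 v(c) = C1 + c/2


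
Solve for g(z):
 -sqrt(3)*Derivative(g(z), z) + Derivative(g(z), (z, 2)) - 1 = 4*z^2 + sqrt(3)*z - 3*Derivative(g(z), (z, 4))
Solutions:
 g(z) = C1 + C2*exp(-2^(1/3)*3^(1/6)*z*(-6/(27 + sqrt(741))^(1/3) + 2^(1/3)*3^(2/3)*(27 + sqrt(741))^(1/3))/36)*sin(z*(2*18^(1/3)/(27 + sqrt(741))^(1/3) + 12^(1/3)*(27 + sqrt(741))^(1/3))/12) + C3*exp(-2^(1/3)*3^(1/6)*z*(-6/(27 + sqrt(741))^(1/3) + 2^(1/3)*3^(2/3)*(27 + sqrt(741))^(1/3))/36)*cos(z*(2*18^(1/3)/(27 + sqrt(741))^(1/3) + 12^(1/3)*(27 + sqrt(741))^(1/3))/12) + C4*exp(2^(1/3)*3^(1/6)*z*(-6/(27 + sqrt(741))^(1/3) + 2^(1/3)*3^(2/3)*(27 + sqrt(741))^(1/3))/18) - 4*sqrt(3)*z^3/9 - 11*z^2/6 - 14*sqrt(3)*z/9


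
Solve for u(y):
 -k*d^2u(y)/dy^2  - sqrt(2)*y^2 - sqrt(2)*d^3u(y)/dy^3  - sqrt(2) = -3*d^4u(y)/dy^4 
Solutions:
 u(y) = C1 + C2*y + C3*exp(sqrt(2)*y*(1 - sqrt(6*k + 1))/6) + C4*exp(sqrt(2)*y*(sqrt(6*k + 1) + 1)/6) - sqrt(2)*y^4/(12*k) + sqrt(2)*y^2*(-1/2 - 3/k - 2/k^2)/k + 2*y^3/(3*k^2)


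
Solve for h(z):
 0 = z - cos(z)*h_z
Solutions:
 h(z) = C1 + Integral(z/cos(z), z)


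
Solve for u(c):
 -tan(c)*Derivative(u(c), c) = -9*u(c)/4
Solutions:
 u(c) = C1*sin(c)^(9/4)


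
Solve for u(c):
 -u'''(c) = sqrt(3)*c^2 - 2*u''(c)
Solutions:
 u(c) = C1 + C2*c + C3*exp(2*c) + sqrt(3)*c^4/24 + sqrt(3)*c^3/12 + sqrt(3)*c^2/8


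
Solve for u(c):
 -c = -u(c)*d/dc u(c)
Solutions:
 u(c) = -sqrt(C1 + c^2)
 u(c) = sqrt(C1 + c^2)


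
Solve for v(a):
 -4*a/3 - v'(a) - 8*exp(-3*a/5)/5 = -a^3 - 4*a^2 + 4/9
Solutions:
 v(a) = C1 + a^4/4 + 4*a^3/3 - 2*a^2/3 - 4*a/9 + 8*exp(-3*a/5)/3


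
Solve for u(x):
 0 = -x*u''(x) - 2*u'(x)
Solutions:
 u(x) = C1 + C2/x


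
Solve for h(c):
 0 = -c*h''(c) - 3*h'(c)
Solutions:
 h(c) = C1 + C2/c^2


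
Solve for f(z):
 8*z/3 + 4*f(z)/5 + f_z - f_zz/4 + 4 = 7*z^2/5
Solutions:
 f(z) = C1*exp(2*z*(1 - 3*sqrt(5)/5)) + C2*exp(2*z*(1 + 3*sqrt(5)/5)) + 7*z^2/4 - 185*z/24 + 275/48


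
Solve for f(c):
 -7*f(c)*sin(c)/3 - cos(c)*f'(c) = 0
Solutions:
 f(c) = C1*cos(c)^(7/3)


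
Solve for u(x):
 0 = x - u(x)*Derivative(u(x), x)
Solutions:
 u(x) = -sqrt(C1 + x^2)
 u(x) = sqrt(C1 + x^2)


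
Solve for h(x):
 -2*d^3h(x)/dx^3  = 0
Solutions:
 h(x) = C1 + C2*x + C3*x^2


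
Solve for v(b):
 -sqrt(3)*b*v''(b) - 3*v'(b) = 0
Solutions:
 v(b) = C1 + C2*b^(1 - sqrt(3))


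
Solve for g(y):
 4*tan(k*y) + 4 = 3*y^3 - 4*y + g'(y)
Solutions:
 g(y) = C1 - 3*y^4/4 + 2*y^2 + 4*y + 4*Piecewise((-log(cos(k*y))/k, Ne(k, 0)), (0, True))


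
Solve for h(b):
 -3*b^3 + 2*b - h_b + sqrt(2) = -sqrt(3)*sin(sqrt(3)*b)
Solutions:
 h(b) = C1 - 3*b^4/4 + b^2 + sqrt(2)*b - cos(sqrt(3)*b)


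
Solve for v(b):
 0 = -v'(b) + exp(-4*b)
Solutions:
 v(b) = C1 - exp(-4*b)/4


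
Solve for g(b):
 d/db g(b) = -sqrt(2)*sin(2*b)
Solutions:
 g(b) = C1 + sqrt(2)*cos(2*b)/2


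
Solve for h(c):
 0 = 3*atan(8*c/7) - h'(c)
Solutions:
 h(c) = C1 + 3*c*atan(8*c/7) - 21*log(64*c^2 + 49)/16


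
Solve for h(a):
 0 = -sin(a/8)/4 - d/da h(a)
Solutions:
 h(a) = C1 + 2*cos(a/8)


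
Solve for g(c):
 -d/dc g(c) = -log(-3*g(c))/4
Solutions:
 -4*Integral(1/(log(-_y) + log(3)), (_y, g(c))) = C1 - c


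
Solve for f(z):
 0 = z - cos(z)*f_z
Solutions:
 f(z) = C1 + Integral(z/cos(z), z)


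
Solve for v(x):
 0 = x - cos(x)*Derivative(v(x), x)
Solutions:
 v(x) = C1 + Integral(x/cos(x), x)


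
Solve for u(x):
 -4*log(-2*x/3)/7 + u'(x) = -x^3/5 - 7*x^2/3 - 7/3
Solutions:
 u(x) = C1 - x^4/20 - 7*x^3/9 + 4*x*log(-x)/7 + x*(-61 - 12*log(3) + 12*log(2))/21


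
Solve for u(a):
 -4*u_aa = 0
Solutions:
 u(a) = C1 + C2*a


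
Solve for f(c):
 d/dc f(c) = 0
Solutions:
 f(c) = C1


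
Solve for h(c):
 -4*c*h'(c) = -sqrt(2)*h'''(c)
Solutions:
 h(c) = C1 + Integral(C2*airyai(sqrt(2)*c) + C3*airybi(sqrt(2)*c), c)


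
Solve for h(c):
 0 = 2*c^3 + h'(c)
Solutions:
 h(c) = C1 - c^4/2


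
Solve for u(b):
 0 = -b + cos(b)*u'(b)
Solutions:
 u(b) = C1 + Integral(b/cos(b), b)


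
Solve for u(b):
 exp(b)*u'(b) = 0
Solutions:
 u(b) = C1


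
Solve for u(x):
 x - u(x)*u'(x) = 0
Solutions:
 u(x) = -sqrt(C1 + x^2)
 u(x) = sqrt(C1 + x^2)


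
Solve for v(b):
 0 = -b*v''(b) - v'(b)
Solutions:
 v(b) = C1 + C2*log(b)


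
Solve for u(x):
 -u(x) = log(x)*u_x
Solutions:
 u(x) = C1*exp(-li(x))


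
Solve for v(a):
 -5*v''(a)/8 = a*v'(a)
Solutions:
 v(a) = C1 + C2*erf(2*sqrt(5)*a/5)


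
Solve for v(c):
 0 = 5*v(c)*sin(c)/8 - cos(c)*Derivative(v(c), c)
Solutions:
 v(c) = C1/cos(c)^(5/8)


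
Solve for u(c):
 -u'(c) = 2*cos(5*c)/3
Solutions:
 u(c) = C1 - 2*sin(5*c)/15


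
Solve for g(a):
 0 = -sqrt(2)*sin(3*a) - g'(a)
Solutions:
 g(a) = C1 + sqrt(2)*cos(3*a)/3


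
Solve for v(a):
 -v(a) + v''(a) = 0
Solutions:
 v(a) = C1*exp(-a) + C2*exp(a)


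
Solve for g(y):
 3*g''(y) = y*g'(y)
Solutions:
 g(y) = C1 + C2*erfi(sqrt(6)*y/6)


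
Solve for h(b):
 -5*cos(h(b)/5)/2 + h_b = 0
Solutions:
 -5*b/2 - 5*log(sin(h(b)/5) - 1)/2 + 5*log(sin(h(b)/5) + 1)/2 = C1


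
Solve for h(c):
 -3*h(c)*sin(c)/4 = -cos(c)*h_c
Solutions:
 h(c) = C1/cos(c)^(3/4)


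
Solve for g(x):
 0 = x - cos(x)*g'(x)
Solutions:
 g(x) = C1 + Integral(x/cos(x), x)


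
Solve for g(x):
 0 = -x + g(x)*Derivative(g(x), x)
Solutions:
 g(x) = -sqrt(C1 + x^2)
 g(x) = sqrt(C1 + x^2)


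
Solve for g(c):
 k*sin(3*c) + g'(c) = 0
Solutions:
 g(c) = C1 + k*cos(3*c)/3


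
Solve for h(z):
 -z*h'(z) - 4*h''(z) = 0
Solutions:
 h(z) = C1 + C2*erf(sqrt(2)*z/4)


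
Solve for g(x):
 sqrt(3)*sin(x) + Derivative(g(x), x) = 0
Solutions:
 g(x) = C1 + sqrt(3)*cos(x)


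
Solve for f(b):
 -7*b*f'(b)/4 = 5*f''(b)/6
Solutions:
 f(b) = C1 + C2*erf(sqrt(105)*b/10)


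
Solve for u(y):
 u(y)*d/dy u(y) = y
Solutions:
 u(y) = -sqrt(C1 + y^2)
 u(y) = sqrt(C1 + y^2)


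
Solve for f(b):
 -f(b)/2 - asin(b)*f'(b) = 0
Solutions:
 f(b) = C1*exp(-Integral(1/asin(b), b)/2)


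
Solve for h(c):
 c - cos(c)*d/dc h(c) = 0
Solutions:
 h(c) = C1 + Integral(c/cos(c), c)


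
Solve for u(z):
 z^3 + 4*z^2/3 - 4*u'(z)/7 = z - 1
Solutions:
 u(z) = C1 + 7*z^4/16 + 7*z^3/9 - 7*z^2/8 + 7*z/4


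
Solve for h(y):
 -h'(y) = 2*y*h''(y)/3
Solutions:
 h(y) = C1 + C2/sqrt(y)


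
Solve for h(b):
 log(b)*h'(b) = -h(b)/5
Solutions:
 h(b) = C1*exp(-li(b)/5)


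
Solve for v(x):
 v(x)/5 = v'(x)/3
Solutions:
 v(x) = C1*exp(3*x/5)


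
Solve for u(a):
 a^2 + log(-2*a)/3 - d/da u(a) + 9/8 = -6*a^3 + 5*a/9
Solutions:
 u(a) = C1 + 3*a^4/2 + a^3/3 - 5*a^2/18 + a*log(-a)/3 + a*(8*log(2) + 19)/24


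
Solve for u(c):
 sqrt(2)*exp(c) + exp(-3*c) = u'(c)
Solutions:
 u(c) = C1 + sqrt(2)*exp(c) - exp(-3*c)/3


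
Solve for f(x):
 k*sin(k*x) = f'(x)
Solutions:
 f(x) = C1 - cos(k*x)


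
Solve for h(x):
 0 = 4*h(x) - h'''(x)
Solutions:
 h(x) = C3*exp(2^(2/3)*x) + (C1*sin(2^(2/3)*sqrt(3)*x/2) + C2*cos(2^(2/3)*sqrt(3)*x/2))*exp(-2^(2/3)*x/2)


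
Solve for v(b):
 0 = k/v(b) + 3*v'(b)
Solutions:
 v(b) = -sqrt(C1 - 6*b*k)/3
 v(b) = sqrt(C1 - 6*b*k)/3


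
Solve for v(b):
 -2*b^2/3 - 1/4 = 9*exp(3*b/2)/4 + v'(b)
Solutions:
 v(b) = C1 - 2*b^3/9 - b/4 - 3*exp(3*b/2)/2


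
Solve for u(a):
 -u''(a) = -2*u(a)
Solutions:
 u(a) = C1*exp(-sqrt(2)*a) + C2*exp(sqrt(2)*a)


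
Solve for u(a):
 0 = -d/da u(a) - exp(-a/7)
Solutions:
 u(a) = C1 + 7*exp(-a/7)


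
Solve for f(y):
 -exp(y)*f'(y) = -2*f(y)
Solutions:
 f(y) = C1*exp(-2*exp(-y))


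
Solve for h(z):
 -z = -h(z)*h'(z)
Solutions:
 h(z) = -sqrt(C1 + z^2)
 h(z) = sqrt(C1 + z^2)


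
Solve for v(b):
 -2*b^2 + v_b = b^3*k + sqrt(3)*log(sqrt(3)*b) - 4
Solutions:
 v(b) = C1 + b^4*k/4 + 2*b^3/3 + sqrt(3)*b*log(b) - 4*b - sqrt(3)*b + sqrt(3)*b*log(3)/2


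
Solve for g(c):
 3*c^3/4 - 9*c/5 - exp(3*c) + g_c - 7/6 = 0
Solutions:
 g(c) = C1 - 3*c^4/16 + 9*c^2/10 + 7*c/6 + exp(3*c)/3


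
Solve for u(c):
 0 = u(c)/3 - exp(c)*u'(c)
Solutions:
 u(c) = C1*exp(-exp(-c)/3)


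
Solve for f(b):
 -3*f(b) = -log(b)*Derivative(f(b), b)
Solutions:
 f(b) = C1*exp(3*li(b))


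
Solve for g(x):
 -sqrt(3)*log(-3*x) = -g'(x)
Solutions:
 g(x) = C1 + sqrt(3)*x*log(-x) + sqrt(3)*x*(-1 + log(3))


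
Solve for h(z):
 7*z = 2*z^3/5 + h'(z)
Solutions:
 h(z) = C1 - z^4/10 + 7*z^2/2


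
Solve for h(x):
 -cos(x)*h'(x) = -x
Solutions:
 h(x) = C1 + Integral(x/cos(x), x)


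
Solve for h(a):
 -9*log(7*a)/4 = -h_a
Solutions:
 h(a) = C1 + 9*a*log(a)/4 - 9*a/4 + 9*a*log(7)/4


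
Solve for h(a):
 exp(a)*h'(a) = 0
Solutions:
 h(a) = C1


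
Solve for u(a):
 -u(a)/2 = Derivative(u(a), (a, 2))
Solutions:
 u(a) = C1*sin(sqrt(2)*a/2) + C2*cos(sqrt(2)*a/2)


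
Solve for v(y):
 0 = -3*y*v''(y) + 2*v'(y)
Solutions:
 v(y) = C1 + C2*y^(5/3)


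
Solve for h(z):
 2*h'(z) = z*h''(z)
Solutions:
 h(z) = C1 + C2*z^3


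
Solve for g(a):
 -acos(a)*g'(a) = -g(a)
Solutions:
 g(a) = C1*exp(Integral(1/acos(a), a))


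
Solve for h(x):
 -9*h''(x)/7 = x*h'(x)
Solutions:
 h(x) = C1 + C2*erf(sqrt(14)*x/6)


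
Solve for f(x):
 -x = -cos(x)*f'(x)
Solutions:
 f(x) = C1 + Integral(x/cos(x), x)


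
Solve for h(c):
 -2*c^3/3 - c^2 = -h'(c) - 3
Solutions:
 h(c) = C1 + c^4/6 + c^3/3 - 3*c


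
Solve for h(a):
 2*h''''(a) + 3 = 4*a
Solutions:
 h(a) = C1 + C2*a + C3*a^2 + C4*a^3 + a^5/60 - a^4/16


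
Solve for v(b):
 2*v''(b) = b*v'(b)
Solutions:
 v(b) = C1 + C2*erfi(b/2)


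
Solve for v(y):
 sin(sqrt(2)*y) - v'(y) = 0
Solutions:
 v(y) = C1 - sqrt(2)*cos(sqrt(2)*y)/2


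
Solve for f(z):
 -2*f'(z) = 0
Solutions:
 f(z) = C1


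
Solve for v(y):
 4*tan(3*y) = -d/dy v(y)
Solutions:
 v(y) = C1 + 4*log(cos(3*y))/3


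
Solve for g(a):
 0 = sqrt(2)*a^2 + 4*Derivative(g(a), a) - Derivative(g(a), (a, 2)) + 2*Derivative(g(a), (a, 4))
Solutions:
 g(a) = C1 + C2*exp(3^(1/3)*a*(3^(1/3)/(sqrt(1290)/4 + 9)^(1/3) + 2*(sqrt(1290)/4 + 9)^(1/3))/12)*sin(sqrt(3)*a*(-2*(3*sqrt(1290)/4 + 27)^(1/3) + 3/(3*sqrt(1290)/4 + 27)^(1/3))/12) + C3*exp(3^(1/3)*a*(3^(1/3)/(sqrt(1290)/4 + 9)^(1/3) + 2*(sqrt(1290)/4 + 9)^(1/3))/12)*cos(sqrt(3)*a*(-2*(3*sqrt(1290)/4 + 27)^(1/3) + 3/(3*sqrt(1290)/4 + 27)^(1/3))/12) + C4*exp(-3^(1/3)*a*(3^(1/3)/(sqrt(1290)/4 + 9)^(1/3) + 2*(sqrt(1290)/4 + 9)^(1/3))/6) - sqrt(2)*a^3/12 - sqrt(2)*a^2/16 - sqrt(2)*a/32


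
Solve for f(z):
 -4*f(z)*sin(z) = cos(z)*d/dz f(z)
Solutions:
 f(z) = C1*cos(z)^4


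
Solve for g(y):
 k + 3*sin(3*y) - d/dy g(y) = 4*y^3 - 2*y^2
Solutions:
 g(y) = C1 + k*y - y^4 + 2*y^3/3 - cos(3*y)


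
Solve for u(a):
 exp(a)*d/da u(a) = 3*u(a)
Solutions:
 u(a) = C1*exp(-3*exp(-a))


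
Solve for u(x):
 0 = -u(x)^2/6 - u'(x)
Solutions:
 u(x) = 6/(C1 + x)


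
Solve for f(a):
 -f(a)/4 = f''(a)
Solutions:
 f(a) = C1*sin(a/2) + C2*cos(a/2)


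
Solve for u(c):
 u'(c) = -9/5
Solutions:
 u(c) = C1 - 9*c/5


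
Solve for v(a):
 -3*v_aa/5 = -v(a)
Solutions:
 v(a) = C1*exp(-sqrt(15)*a/3) + C2*exp(sqrt(15)*a/3)


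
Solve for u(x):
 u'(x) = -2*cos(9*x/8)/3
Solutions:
 u(x) = C1 - 16*sin(9*x/8)/27


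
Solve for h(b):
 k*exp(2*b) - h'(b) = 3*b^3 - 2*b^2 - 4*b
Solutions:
 h(b) = C1 - 3*b^4/4 + 2*b^3/3 + 2*b^2 + k*exp(2*b)/2


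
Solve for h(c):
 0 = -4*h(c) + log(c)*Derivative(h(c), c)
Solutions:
 h(c) = C1*exp(4*li(c))


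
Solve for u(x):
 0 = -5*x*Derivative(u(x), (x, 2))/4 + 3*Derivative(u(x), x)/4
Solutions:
 u(x) = C1 + C2*x^(8/5)


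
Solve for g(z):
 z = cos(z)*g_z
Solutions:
 g(z) = C1 + Integral(z/cos(z), z)


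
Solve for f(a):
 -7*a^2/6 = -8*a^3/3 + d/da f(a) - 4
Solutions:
 f(a) = C1 + 2*a^4/3 - 7*a^3/18 + 4*a


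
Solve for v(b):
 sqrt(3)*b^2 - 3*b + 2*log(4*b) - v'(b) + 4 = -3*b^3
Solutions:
 v(b) = C1 + 3*b^4/4 + sqrt(3)*b^3/3 - 3*b^2/2 + 2*b*log(b) + 2*b + 4*b*log(2)


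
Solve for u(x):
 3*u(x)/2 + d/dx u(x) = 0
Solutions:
 u(x) = C1*exp(-3*x/2)


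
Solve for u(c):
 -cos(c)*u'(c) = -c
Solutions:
 u(c) = C1 + Integral(c/cos(c), c)


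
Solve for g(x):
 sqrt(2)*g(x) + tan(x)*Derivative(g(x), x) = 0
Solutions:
 g(x) = C1/sin(x)^(sqrt(2))


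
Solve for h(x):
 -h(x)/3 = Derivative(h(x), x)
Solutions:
 h(x) = C1*exp(-x/3)


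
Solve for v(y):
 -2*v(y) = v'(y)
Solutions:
 v(y) = C1*exp(-2*y)


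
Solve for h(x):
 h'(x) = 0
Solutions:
 h(x) = C1


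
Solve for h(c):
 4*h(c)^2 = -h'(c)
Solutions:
 h(c) = 1/(C1 + 4*c)


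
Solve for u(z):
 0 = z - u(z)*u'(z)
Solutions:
 u(z) = -sqrt(C1 + z^2)
 u(z) = sqrt(C1 + z^2)


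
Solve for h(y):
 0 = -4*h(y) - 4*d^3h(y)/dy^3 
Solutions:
 h(y) = C3*exp(-y) + (C1*sin(sqrt(3)*y/2) + C2*cos(sqrt(3)*y/2))*exp(y/2)


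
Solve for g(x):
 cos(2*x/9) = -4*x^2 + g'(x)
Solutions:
 g(x) = C1 + 4*x^3/3 + 9*sin(2*x/9)/2


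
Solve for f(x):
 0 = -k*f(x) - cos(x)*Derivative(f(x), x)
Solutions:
 f(x) = C1*exp(k*(log(sin(x) - 1) - log(sin(x) + 1))/2)


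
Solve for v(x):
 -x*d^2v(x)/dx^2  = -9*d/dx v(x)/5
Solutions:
 v(x) = C1 + C2*x^(14/5)


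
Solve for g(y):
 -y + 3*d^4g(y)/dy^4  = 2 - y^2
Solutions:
 g(y) = C1 + C2*y + C3*y^2 + C4*y^3 - y^6/1080 + y^5/360 + y^4/36


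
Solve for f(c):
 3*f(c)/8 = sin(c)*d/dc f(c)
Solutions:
 f(c) = C1*(cos(c) - 1)^(3/16)/(cos(c) + 1)^(3/16)


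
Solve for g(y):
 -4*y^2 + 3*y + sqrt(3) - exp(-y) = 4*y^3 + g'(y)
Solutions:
 g(y) = C1 - y^4 - 4*y^3/3 + 3*y^2/2 + sqrt(3)*y + exp(-y)


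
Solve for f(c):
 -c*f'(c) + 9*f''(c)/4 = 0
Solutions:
 f(c) = C1 + C2*erfi(sqrt(2)*c/3)


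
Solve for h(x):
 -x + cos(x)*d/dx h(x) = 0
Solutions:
 h(x) = C1 + Integral(x/cos(x), x)


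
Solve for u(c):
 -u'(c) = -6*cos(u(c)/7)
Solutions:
 -6*c - 7*log(sin(u(c)/7) - 1)/2 + 7*log(sin(u(c)/7) + 1)/2 = C1


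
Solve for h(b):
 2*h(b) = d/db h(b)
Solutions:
 h(b) = C1*exp(2*b)


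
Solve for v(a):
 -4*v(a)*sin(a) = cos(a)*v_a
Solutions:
 v(a) = C1*cos(a)^4


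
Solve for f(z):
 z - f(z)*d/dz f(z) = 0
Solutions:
 f(z) = -sqrt(C1 + z^2)
 f(z) = sqrt(C1 + z^2)


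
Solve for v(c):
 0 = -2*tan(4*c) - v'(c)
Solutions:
 v(c) = C1 + log(cos(4*c))/2


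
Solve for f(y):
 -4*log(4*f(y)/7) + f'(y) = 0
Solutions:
 -Integral(1/(log(_y) - log(7) + 2*log(2)), (_y, f(y)))/4 = C1 - y


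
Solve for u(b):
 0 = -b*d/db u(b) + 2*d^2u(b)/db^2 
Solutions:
 u(b) = C1 + C2*erfi(b/2)


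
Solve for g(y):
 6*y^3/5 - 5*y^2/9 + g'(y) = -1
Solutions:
 g(y) = C1 - 3*y^4/10 + 5*y^3/27 - y


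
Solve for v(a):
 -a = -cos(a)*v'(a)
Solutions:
 v(a) = C1 + Integral(a/cos(a), a)


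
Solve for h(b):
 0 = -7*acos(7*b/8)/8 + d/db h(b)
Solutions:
 h(b) = C1 + 7*b*acos(7*b/8)/8 - sqrt(64 - 49*b^2)/8


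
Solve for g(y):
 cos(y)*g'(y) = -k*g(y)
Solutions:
 g(y) = C1*exp(k*(log(sin(y) - 1) - log(sin(y) + 1))/2)


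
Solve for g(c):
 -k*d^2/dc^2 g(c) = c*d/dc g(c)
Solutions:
 g(c) = C1 + C2*sqrt(k)*erf(sqrt(2)*c*sqrt(1/k)/2)


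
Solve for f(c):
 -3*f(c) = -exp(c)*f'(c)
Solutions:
 f(c) = C1*exp(-3*exp(-c))


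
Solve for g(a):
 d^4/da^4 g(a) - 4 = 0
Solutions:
 g(a) = C1 + C2*a + C3*a^2 + C4*a^3 + a^4/6


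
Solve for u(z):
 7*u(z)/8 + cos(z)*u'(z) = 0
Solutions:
 u(z) = C1*(sin(z) - 1)^(7/16)/(sin(z) + 1)^(7/16)


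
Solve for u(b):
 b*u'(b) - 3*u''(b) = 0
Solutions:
 u(b) = C1 + C2*erfi(sqrt(6)*b/6)


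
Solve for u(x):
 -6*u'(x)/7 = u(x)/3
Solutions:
 u(x) = C1*exp(-7*x/18)


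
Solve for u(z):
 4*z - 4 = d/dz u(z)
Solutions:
 u(z) = C1 + 2*z^2 - 4*z


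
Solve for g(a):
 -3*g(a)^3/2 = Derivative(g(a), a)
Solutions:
 g(a) = -sqrt(-1/(C1 - 3*a))
 g(a) = sqrt(-1/(C1 - 3*a))


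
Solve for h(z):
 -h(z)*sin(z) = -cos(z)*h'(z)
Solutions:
 h(z) = C1/cos(z)


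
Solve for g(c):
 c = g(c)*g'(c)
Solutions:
 g(c) = -sqrt(C1 + c^2)
 g(c) = sqrt(C1 + c^2)


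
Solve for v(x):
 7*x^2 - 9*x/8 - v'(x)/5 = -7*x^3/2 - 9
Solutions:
 v(x) = C1 + 35*x^4/8 + 35*x^3/3 - 45*x^2/16 + 45*x


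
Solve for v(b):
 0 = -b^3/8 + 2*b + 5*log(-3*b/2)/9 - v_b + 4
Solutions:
 v(b) = C1 - b^4/32 + b^2 + 5*b*log(-b)/9 + b*(-5*log(2) + 5*log(3) + 31)/9


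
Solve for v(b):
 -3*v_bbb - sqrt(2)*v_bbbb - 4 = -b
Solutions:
 v(b) = C1 + C2*b + C3*b^2 + C4*exp(-3*sqrt(2)*b/2) + b^4/72 + b^3*(-12 - sqrt(2))/54


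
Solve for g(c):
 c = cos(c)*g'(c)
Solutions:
 g(c) = C1 + Integral(c/cos(c), c)


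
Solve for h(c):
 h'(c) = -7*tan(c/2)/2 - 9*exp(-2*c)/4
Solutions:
 h(c) = C1 - 7*log(tan(c/2)^2 + 1)/2 + 9*exp(-2*c)/8


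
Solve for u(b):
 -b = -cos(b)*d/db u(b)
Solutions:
 u(b) = C1 + Integral(b/cos(b), b)


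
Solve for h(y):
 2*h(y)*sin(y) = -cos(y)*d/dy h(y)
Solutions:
 h(y) = C1*cos(y)^2


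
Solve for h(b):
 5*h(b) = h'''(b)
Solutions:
 h(b) = C3*exp(5^(1/3)*b) + (C1*sin(sqrt(3)*5^(1/3)*b/2) + C2*cos(sqrt(3)*5^(1/3)*b/2))*exp(-5^(1/3)*b/2)


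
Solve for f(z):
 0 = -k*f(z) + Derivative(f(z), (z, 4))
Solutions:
 f(z) = C1*exp(-k^(1/4)*z) + C2*exp(k^(1/4)*z) + C3*exp(-I*k^(1/4)*z) + C4*exp(I*k^(1/4)*z)


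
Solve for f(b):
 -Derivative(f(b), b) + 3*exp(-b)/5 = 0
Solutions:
 f(b) = C1 - 3*exp(-b)/5


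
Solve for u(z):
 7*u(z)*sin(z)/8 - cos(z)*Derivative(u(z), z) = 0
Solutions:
 u(z) = C1/cos(z)^(7/8)


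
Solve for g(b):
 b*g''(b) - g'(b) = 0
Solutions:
 g(b) = C1 + C2*b^2


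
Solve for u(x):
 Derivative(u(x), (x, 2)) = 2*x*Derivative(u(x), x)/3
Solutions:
 u(x) = C1 + C2*erfi(sqrt(3)*x/3)


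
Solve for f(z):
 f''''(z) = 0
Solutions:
 f(z) = C1 + C2*z + C3*z^2 + C4*z^3


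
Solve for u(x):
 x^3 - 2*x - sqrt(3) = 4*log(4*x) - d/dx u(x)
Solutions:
 u(x) = C1 - x^4/4 + x^2 + 4*x*log(x) - 4*x + sqrt(3)*x + x*log(256)


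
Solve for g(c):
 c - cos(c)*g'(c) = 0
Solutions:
 g(c) = C1 + Integral(c/cos(c), c)


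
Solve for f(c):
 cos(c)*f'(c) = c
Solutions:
 f(c) = C1 + Integral(c/cos(c), c)


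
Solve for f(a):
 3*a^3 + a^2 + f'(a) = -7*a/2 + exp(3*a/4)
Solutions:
 f(a) = C1 - 3*a^4/4 - a^3/3 - 7*a^2/4 + 4*exp(3*a/4)/3


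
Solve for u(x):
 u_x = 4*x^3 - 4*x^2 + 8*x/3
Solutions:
 u(x) = C1 + x^4 - 4*x^3/3 + 4*x^2/3


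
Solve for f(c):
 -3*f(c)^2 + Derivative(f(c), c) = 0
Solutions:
 f(c) = -1/(C1 + 3*c)


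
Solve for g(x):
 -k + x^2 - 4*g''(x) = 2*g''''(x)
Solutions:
 g(x) = C1 + C2*x + C3*sin(sqrt(2)*x) + C4*cos(sqrt(2)*x) + x^4/48 + x^2*(-k - 1)/8


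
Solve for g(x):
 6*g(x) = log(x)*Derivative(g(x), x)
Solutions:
 g(x) = C1*exp(6*li(x))


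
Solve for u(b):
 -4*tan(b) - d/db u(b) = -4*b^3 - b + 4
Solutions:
 u(b) = C1 + b^4 + b^2/2 - 4*b + 4*log(cos(b))


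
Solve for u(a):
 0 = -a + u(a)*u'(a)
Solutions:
 u(a) = -sqrt(C1 + a^2)
 u(a) = sqrt(C1 + a^2)


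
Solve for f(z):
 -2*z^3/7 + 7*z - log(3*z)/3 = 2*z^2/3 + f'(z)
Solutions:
 f(z) = C1 - z^4/14 - 2*z^3/9 + 7*z^2/2 - z*log(z)/3 - z*log(3)/3 + z/3


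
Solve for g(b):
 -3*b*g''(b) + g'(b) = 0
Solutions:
 g(b) = C1 + C2*b^(4/3)


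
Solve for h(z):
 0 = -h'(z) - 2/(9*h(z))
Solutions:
 h(z) = -sqrt(C1 - 4*z)/3
 h(z) = sqrt(C1 - 4*z)/3


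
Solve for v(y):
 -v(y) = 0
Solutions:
 v(y) = 0


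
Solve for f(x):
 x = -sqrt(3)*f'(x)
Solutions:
 f(x) = C1 - sqrt(3)*x^2/6


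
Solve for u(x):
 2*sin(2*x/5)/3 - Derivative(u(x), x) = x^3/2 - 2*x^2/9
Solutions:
 u(x) = C1 - x^4/8 + 2*x^3/27 - 5*cos(2*x/5)/3


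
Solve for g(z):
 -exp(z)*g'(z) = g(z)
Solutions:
 g(z) = C1*exp(exp(-z))


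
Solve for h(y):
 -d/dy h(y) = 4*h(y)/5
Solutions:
 h(y) = C1*exp(-4*y/5)


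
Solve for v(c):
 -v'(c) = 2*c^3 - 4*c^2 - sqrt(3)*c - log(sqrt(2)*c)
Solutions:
 v(c) = C1 - c^4/2 + 4*c^3/3 + sqrt(3)*c^2/2 + c*log(c) - c + c*log(2)/2


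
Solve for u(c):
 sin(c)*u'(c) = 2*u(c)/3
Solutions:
 u(c) = C1*(cos(c) - 1)^(1/3)/(cos(c) + 1)^(1/3)


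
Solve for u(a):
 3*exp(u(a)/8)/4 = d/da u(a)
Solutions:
 u(a) = 8*log(-1/(C1 + 3*a)) + 40*log(2)


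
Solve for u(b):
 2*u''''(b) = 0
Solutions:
 u(b) = C1 + C2*b + C3*b^2 + C4*b^3


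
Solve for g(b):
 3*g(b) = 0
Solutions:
 g(b) = 0


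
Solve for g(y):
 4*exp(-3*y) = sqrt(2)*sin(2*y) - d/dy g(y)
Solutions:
 g(y) = C1 - sqrt(2)*cos(2*y)/2 + 4*exp(-3*y)/3


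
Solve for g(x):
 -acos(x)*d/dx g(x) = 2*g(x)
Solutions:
 g(x) = C1*exp(-2*Integral(1/acos(x), x))


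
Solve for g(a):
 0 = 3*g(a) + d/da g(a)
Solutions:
 g(a) = C1*exp(-3*a)


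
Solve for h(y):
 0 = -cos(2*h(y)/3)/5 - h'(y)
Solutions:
 y/5 - 3*log(sin(2*h(y)/3) - 1)/4 + 3*log(sin(2*h(y)/3) + 1)/4 = C1


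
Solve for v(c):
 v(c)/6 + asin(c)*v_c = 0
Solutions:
 v(c) = C1*exp(-Integral(1/asin(c), c)/6)


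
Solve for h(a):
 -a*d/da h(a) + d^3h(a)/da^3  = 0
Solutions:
 h(a) = C1 + Integral(C2*airyai(a) + C3*airybi(a), a)


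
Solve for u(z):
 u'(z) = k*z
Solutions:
 u(z) = C1 + k*z^2/2


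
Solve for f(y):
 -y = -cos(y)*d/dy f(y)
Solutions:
 f(y) = C1 + Integral(y/cos(y), y)


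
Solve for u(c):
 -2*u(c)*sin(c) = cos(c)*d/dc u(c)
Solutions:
 u(c) = C1*cos(c)^2


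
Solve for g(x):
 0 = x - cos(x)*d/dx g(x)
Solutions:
 g(x) = C1 + Integral(x/cos(x), x)


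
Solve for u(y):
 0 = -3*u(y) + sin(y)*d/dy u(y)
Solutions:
 u(y) = C1*(cos(y) - 1)^(3/2)/(cos(y) + 1)^(3/2)


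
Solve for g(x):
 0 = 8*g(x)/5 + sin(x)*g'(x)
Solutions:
 g(x) = C1*(cos(x) + 1)^(4/5)/(cos(x) - 1)^(4/5)


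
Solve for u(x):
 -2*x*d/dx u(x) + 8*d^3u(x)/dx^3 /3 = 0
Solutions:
 u(x) = C1 + Integral(C2*airyai(6^(1/3)*x/2) + C3*airybi(6^(1/3)*x/2), x)


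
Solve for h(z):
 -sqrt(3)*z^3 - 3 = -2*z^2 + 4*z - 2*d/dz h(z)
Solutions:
 h(z) = C1 + sqrt(3)*z^4/8 - z^3/3 + z^2 + 3*z/2


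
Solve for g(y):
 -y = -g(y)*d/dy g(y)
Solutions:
 g(y) = -sqrt(C1 + y^2)
 g(y) = sqrt(C1 + y^2)


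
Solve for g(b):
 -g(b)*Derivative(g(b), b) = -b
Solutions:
 g(b) = -sqrt(C1 + b^2)
 g(b) = sqrt(C1 + b^2)


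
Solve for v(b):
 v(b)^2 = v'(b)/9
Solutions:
 v(b) = -1/(C1 + 9*b)


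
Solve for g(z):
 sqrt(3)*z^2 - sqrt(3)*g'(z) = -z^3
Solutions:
 g(z) = C1 + sqrt(3)*z^4/12 + z^3/3


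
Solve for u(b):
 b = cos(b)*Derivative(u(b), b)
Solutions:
 u(b) = C1 + Integral(b/cos(b), b)


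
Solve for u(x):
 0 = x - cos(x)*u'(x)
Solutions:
 u(x) = C1 + Integral(x/cos(x), x)


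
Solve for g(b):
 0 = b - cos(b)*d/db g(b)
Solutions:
 g(b) = C1 + Integral(b/cos(b), b)


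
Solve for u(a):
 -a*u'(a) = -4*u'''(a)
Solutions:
 u(a) = C1 + Integral(C2*airyai(2^(1/3)*a/2) + C3*airybi(2^(1/3)*a/2), a)


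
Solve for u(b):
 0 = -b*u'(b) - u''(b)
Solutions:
 u(b) = C1 + C2*erf(sqrt(2)*b/2)


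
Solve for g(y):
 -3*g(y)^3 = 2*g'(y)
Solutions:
 g(y) = -sqrt(-1/(C1 - 3*y))
 g(y) = sqrt(-1/(C1 - 3*y))


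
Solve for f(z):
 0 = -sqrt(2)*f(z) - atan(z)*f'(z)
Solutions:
 f(z) = C1*exp(-sqrt(2)*Integral(1/atan(z), z))


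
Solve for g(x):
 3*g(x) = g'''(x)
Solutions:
 g(x) = C3*exp(3^(1/3)*x) + (C1*sin(3^(5/6)*x/2) + C2*cos(3^(5/6)*x/2))*exp(-3^(1/3)*x/2)


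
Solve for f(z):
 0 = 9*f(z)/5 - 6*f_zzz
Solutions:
 f(z) = C3*exp(10^(2/3)*3^(1/3)*z/10) + (C1*sin(10^(2/3)*3^(5/6)*z/20) + C2*cos(10^(2/3)*3^(5/6)*z/20))*exp(-10^(2/3)*3^(1/3)*z/20)


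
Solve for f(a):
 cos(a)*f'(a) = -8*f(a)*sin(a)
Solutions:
 f(a) = C1*cos(a)^8


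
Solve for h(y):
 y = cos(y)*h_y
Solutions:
 h(y) = C1 + Integral(y/cos(y), y)


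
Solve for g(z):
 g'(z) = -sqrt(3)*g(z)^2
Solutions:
 g(z) = 1/(C1 + sqrt(3)*z)


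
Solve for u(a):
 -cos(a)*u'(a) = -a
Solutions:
 u(a) = C1 + Integral(a/cos(a), a)


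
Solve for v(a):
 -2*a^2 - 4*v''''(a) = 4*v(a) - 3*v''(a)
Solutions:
 v(a) = -a^2/2 + (C1*sin(a*sin(atan(sqrt(55)/3)/2)) + C2*cos(a*sin(atan(sqrt(55)/3)/2)))*exp(-a*cos(atan(sqrt(55)/3)/2)) + (C3*sin(a*sin(atan(sqrt(55)/3)/2)) + C4*cos(a*sin(atan(sqrt(55)/3)/2)))*exp(a*cos(atan(sqrt(55)/3)/2)) - 3/4


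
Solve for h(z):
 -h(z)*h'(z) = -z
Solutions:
 h(z) = -sqrt(C1 + z^2)
 h(z) = sqrt(C1 + z^2)


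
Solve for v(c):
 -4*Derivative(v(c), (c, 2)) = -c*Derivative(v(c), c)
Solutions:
 v(c) = C1 + C2*erfi(sqrt(2)*c/4)


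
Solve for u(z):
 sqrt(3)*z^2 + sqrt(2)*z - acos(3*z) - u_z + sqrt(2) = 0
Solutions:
 u(z) = C1 + sqrt(3)*z^3/3 + sqrt(2)*z^2/2 - z*acos(3*z) + sqrt(2)*z + sqrt(1 - 9*z^2)/3


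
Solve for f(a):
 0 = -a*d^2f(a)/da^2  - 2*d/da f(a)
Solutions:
 f(a) = C1 + C2/a


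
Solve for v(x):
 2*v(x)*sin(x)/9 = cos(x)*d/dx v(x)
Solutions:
 v(x) = C1/cos(x)^(2/9)


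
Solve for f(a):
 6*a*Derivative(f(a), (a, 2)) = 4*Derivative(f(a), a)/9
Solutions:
 f(a) = C1 + C2*a^(29/27)


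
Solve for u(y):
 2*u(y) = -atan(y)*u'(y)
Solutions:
 u(y) = C1*exp(-2*Integral(1/atan(y), y))


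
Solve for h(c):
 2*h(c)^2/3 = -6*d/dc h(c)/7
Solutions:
 h(c) = 9/(C1 + 7*c)


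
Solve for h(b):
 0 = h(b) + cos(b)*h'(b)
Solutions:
 h(b) = C1*sqrt(sin(b) - 1)/sqrt(sin(b) + 1)


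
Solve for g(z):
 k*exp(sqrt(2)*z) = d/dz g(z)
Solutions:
 g(z) = C1 + sqrt(2)*k*exp(sqrt(2)*z)/2


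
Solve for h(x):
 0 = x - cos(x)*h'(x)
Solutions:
 h(x) = C1 + Integral(x/cos(x), x)


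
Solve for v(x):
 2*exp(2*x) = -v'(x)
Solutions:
 v(x) = C1 - exp(2*x)


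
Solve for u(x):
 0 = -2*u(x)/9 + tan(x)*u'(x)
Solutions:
 u(x) = C1*sin(x)^(2/9)


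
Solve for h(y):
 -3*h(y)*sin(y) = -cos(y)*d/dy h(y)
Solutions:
 h(y) = C1/cos(y)^3


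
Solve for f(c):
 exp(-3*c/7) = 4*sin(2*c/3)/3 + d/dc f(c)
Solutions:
 f(c) = C1 + 2*cos(2*c/3) - 7*exp(-3*c/7)/3


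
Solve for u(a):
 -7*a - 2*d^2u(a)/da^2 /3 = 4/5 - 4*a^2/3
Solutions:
 u(a) = C1 + C2*a + a^4/6 - 7*a^3/4 - 3*a^2/5


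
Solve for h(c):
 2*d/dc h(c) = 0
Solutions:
 h(c) = C1


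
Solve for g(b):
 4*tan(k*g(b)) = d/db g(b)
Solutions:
 g(b) = Piecewise((-asin(exp(C1*k + 4*b*k))/k + pi/k, Ne(k, 0)), (nan, True))
 g(b) = Piecewise((asin(exp(C1*k + 4*b*k))/k, Ne(k, 0)), (nan, True))


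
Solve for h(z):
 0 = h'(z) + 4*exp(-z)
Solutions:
 h(z) = C1 + 4*exp(-z)


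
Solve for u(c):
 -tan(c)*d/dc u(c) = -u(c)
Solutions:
 u(c) = C1*sin(c)


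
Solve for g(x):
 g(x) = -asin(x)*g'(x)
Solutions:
 g(x) = C1*exp(-Integral(1/asin(x), x))


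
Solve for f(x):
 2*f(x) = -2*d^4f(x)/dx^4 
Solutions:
 f(x) = (C1*sin(sqrt(2)*x/2) + C2*cos(sqrt(2)*x/2))*exp(-sqrt(2)*x/2) + (C3*sin(sqrt(2)*x/2) + C4*cos(sqrt(2)*x/2))*exp(sqrt(2)*x/2)


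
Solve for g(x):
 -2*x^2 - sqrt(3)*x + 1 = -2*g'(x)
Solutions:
 g(x) = C1 + x^3/3 + sqrt(3)*x^2/4 - x/2


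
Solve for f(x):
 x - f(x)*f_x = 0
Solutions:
 f(x) = -sqrt(C1 + x^2)
 f(x) = sqrt(C1 + x^2)


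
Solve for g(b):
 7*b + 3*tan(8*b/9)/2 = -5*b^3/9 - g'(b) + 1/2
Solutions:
 g(b) = C1 - 5*b^4/36 - 7*b^2/2 + b/2 + 27*log(cos(8*b/9))/16


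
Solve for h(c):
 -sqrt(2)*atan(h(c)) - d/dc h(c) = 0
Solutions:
 Integral(1/atan(_y), (_y, h(c))) = C1 - sqrt(2)*c


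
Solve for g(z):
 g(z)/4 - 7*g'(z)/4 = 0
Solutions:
 g(z) = C1*exp(z/7)


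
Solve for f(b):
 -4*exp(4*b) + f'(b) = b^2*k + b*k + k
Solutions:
 f(b) = C1 + b^3*k/3 + b^2*k/2 + b*k + exp(4*b)


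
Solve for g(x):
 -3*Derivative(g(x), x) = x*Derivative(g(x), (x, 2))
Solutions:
 g(x) = C1 + C2/x^2


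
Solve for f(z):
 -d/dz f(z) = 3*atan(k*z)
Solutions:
 f(z) = C1 - 3*Piecewise((z*atan(k*z) - log(k^2*z^2 + 1)/(2*k), Ne(k, 0)), (0, True))
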